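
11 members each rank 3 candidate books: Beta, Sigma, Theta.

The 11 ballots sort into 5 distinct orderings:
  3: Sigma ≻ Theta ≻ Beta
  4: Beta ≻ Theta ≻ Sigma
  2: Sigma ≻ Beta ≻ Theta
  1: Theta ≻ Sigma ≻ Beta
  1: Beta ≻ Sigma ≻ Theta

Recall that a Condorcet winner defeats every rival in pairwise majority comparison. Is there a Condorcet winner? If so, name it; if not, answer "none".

Sigma

Check each pair by majority over 11 ballots:
Beta–Sigma: Sigma 6–5.
Beta vs Theta: Beta, 7–4.
Sigma–Theta: Sigma 6–5.
Sigma defeats every rival head-to-head and is the Condorcet winner.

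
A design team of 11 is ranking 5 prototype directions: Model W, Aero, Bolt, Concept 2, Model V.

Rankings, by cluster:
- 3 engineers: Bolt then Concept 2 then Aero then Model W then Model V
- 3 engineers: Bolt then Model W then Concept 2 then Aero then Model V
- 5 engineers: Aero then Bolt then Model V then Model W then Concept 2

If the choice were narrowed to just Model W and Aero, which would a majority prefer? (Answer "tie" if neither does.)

Aero

Ballots ranking Model W above Aero: 3.
Ballots ranking Aero above Model W: 11 − 3 = 8.
Aero wins the head-to-head 8–3.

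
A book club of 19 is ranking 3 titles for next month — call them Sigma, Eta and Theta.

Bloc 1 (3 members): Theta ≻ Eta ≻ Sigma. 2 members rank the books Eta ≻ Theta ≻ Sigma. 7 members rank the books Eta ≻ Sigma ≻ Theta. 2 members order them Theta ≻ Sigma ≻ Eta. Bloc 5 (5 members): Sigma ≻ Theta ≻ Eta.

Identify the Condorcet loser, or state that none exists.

none

Head-to-head results (19 members):
Sigma vs Eta: Sigma preferred on 2+5 = 7 ballots; Eta wins 12–7.
Sigma–Theta: Sigma 12–7.
Eta vs Theta: Theta, 10–9.
Each book has at least one pairwise win (Sigma beats Theta; Eta beats Sigma; Theta beats Eta) — no Condorcet loser.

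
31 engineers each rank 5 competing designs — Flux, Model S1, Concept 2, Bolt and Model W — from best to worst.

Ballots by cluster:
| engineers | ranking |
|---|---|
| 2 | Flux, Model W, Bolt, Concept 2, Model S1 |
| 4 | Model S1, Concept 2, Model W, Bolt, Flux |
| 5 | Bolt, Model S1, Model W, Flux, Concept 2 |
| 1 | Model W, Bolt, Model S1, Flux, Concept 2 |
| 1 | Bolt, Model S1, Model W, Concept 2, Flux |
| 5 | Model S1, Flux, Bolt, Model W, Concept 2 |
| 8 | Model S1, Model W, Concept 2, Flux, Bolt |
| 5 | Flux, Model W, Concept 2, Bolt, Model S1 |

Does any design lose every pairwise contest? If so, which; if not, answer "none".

Bolt

Head-to-head results (31 engineers):
Flux vs Model S1: 7 to 24, Model S1.
Flux vs Concept 2: 2+5+1+5+5 = 18 for Flux, 13 for Concept 2 — Flux by 18–13.
Flux–Bolt: Flux 20–11.
Flux vs Model W: Model W wins 19–12.
Model S1 vs Concept 2: Model S1 is ranked higher on 4+5+1+1+5+8 = 24 ballots, Concept 2 on 7. Model S1 wins 24–7.
Model S1 vs Bolt: Model S1, 17–14.
Model S1 vs Model W: Model S1, 23–8.
Concept 2 vs Bolt: Concept 2 wins 17–14.
Concept 2 vs Model W: Model W wins 27–4.
Bolt–Model W: Model W 20–11.
Bolt is beaten in every head-to-head and is the Condorcet loser.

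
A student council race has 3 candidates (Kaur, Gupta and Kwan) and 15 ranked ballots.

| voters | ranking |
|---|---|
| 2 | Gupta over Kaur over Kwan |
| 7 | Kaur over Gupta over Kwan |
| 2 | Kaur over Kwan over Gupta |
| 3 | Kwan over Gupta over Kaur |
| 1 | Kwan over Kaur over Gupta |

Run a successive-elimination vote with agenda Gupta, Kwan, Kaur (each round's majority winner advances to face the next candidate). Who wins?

Round 1: Gupta vs Kwan — 9–6, Gupta advances.
Round 2: Gupta vs Kaur — 5–10, Kaur advances.
Kaur survives the agenda.

Kaur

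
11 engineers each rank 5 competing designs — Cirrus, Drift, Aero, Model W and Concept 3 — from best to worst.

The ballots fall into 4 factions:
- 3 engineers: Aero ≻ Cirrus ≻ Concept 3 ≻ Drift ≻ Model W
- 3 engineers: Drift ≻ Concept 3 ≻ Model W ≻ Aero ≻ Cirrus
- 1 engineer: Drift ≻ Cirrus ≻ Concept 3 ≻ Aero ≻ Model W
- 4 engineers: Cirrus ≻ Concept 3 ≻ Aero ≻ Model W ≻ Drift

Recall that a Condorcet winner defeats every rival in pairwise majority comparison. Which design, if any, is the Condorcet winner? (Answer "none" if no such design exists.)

Head-to-head results (11 engineers):
Cirrus vs Drift: Cirrus wins 7–4.
Cirrus vs Aero: Aero wins 6–5.
Cirrus vs Model W: Cirrus wins 8–3.
Cirrus vs Concept 3: Cirrus wins 8–3.
Drift vs Aero: Aero, 7–4.
Drift vs Model W: Drift wins 7–4.
Drift–Concept 3: Concept 3 7–4.
Aero vs Model W: Aero, 8–3.
Aero–Concept 3: Concept 3 8–3.
Model W vs Concept 3: Concept 3, 11–0.
No design is unbeaten: Cirrus loses to Aero; Drift loses to Cirrus; Aero loses to Concept 3; Model W loses to Cirrus; Concept 3 loses to Cirrus. In particular Cirrus beats Concept 3 beats Aero beats Cirrus is a majority cycle — no Condorcet winner exists.

none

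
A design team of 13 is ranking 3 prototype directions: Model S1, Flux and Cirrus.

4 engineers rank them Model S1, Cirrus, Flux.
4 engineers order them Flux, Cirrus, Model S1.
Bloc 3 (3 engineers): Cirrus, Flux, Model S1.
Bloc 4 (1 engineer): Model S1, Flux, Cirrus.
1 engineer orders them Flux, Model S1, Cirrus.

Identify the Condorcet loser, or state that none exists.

Model S1

Head-to-head results (13 engineers):
Model S1 vs Flux: Flux wins 8–5.
Model S1 vs Cirrus: Cirrus wins 7–6.
Flux vs Cirrus: Cirrus wins 7–6.
Model S1 loses to every other design — it is the Condorcet loser.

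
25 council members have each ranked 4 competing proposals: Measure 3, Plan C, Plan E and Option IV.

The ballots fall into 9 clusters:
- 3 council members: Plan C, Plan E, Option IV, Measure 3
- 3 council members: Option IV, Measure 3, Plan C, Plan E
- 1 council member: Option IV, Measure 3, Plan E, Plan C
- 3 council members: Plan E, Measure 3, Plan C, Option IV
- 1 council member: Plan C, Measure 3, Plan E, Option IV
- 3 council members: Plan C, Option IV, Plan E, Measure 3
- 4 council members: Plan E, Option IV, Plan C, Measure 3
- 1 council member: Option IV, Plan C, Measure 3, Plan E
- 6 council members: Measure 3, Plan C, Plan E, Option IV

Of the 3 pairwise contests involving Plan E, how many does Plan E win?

Plan E against each rival (25 council members):
Plan E vs Measure 3: 13 to 12, Plan E.
Plan E vs Plan C: Plan C, 17–8.
Plan E vs Option IV: Plan E, 17–8.
Plan E beats Measure 3, Option IV; loses to Plan C — 2 pairwise wins.

2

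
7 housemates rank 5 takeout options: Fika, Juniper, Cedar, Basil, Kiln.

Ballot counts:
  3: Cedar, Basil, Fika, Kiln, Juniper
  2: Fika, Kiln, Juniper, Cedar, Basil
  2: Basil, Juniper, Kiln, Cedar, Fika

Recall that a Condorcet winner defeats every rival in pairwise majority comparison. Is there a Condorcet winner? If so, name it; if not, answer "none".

none

Check each pair by majority over 7 ballots:
Fika vs Juniper: Fika preferred on 3+2 = 5 ballots; Fika wins 5–2.
Fika vs Cedar: 2 to 5, Cedar.
Fika vs Basil: Fika is ranked higher on 2 ballots, Basil on 5. Basil wins 5–2.
Fika vs Kiln: 5 to 2, Fika.
Juniper vs Cedar: Juniper preferred on 2+2 = 4 ballots; Juniper wins 4–3.
Juniper vs Basil: Juniper preferred on 2 ballots; Basil wins 5–2.
Juniper vs Kiln: Juniper is ranked higher on 2 ballots, Kiln on 5. Kiln wins 5–2.
Cedar vs Basil: 3+2 = 5 for Cedar, 2 for Basil — Cedar by 5–2.
Cedar vs Kiln: Cedar preferred on 3 ballots; Kiln wins 4–3.
Basil vs Kiln: 5 to 2, Basil.
No restaurant is unbeaten: Fika loses to Cedar; Juniper loses to Fika; Cedar loses to Juniper; Basil loses to Cedar; Kiln loses to Fika. In particular Fika beats Juniper beats Cedar beats Fika is a majority cycle — no Condorcet winner exists.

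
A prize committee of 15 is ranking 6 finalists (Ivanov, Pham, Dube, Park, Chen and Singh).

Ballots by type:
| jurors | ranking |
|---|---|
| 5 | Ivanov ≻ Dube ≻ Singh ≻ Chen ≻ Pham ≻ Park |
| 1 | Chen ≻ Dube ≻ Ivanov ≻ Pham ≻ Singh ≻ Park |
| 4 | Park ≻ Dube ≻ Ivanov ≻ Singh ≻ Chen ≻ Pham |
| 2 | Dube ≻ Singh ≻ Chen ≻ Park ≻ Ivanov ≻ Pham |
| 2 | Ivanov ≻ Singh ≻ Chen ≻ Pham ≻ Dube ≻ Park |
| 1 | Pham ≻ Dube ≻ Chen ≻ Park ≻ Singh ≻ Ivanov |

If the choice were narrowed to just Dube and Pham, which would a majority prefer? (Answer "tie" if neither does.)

Ballots ranking Dube above Pham: 5 + 1 + 4 + 2 = 12.
Ballots ranking Pham above Dube: 15 − 12 = 3.
Dube wins the head-to-head 12–3.

Dube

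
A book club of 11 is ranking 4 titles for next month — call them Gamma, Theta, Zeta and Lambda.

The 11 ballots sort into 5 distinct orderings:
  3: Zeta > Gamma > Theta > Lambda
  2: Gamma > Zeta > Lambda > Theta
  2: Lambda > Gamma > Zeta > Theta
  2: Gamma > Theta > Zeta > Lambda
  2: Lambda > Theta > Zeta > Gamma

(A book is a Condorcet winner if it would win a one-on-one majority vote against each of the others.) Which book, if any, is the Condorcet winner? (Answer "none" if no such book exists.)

Gamma

Pairwise majorities:
Gamma vs Theta: 3+2+2+2 = 9 for Gamma, 2 for Theta — Gamma by 9–2.
Gamma vs Zeta: Gamma wins 6–5.
Gamma vs Lambda: Gamma wins 7–4.
Theta vs Zeta: Zeta, 7–4.
Theta–Lambda: Lambda 6–5.
Zeta vs Lambda: 7 to 4, Zeta.
Gamma wins every pairwise contest, so Gamma is the Condorcet winner.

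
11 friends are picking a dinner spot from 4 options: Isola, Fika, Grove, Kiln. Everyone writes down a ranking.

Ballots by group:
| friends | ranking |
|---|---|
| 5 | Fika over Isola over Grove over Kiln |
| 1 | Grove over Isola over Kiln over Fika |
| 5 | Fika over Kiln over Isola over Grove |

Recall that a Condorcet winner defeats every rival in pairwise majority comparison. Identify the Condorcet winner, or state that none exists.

Fika

Head-to-head results (11 friends):
Isola vs Fika: 1 for Isola, 10 for Fika — Fika by 10–1.
Isola vs Grove: Isola preferred on 5+5 = 10 ballots; Isola wins 10–1.
Isola vs Kiln: Isola preferred on 5+1 = 6 ballots; Isola wins 6–5.
Fika vs Grove: Fika preferred on 5+5 = 10 ballots; Fika wins 10–1.
Fika vs Kiln: Fika is ranked higher on 5+5 = 10 ballots, Kiln on 1. Fika wins 10–1.
Grove vs Kiln: 6 to 5, Grove.
Only Fika has no losses; Fika is the Condorcet winner.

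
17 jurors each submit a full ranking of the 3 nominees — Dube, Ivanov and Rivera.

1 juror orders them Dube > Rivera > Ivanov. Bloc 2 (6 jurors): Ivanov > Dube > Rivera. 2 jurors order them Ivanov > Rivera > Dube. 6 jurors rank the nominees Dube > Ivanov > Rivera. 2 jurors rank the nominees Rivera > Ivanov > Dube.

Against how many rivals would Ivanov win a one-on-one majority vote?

2

Ivanov against each rival (17 jurors):
Ivanov vs Dube: 6+2+2 = 10 for Ivanov, 7 for Dube — Ivanov by 10–7.
Ivanov–Rivera: Ivanov 14–3.
Ivanov beats Dube, Rivera — 2 pairwise wins.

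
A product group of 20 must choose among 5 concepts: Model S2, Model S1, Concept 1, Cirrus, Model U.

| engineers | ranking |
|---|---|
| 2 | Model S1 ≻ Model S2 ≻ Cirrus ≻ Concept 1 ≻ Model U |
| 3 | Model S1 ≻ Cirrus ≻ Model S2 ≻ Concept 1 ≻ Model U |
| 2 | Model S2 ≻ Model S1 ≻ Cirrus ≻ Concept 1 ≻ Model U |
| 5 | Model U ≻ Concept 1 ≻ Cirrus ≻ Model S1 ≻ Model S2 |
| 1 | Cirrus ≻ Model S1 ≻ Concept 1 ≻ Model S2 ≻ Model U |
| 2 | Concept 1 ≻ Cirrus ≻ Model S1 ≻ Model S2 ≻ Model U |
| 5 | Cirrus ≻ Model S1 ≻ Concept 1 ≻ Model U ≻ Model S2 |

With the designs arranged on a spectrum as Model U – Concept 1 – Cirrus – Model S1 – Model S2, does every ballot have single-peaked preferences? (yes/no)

yes

Axis positions: Model U=1, Concept 1=2, Cirrus=3, Model S1=4, Model S2=5.
Group 1 (peak Model S1 at position 4): ranking walks positions 4-5-3-2-1, expanding outward from the peak — single-peaked.
Group 2 (peak Model S1 at position 4): ranking walks positions 4-3-5-2-1, expanding outward from the peak — single-peaked.
Group 3 (peak Model S2 at position 5): ranking walks positions 5-4-3-2-1, expanding outward from the peak — single-peaked.
Group 4 (peak Model U at position 1): ranking walks positions 1-2-3-4-5, expanding outward from the peak — single-peaked.
Group 5 (peak Cirrus at position 3): ranking walks positions 3-4-2-5-1, expanding outward from the peak — single-peaked.
Group 6 (peak Concept 1 at position 2): ranking walks positions 2-3-4-5-1, expanding outward from the peak — single-peaked.
Group 7 (peak Cirrus at position 3): ranking walks positions 3-4-2-1-5, expanding outward from the peak — single-peaked.
Every ranking is single-peaked on this axis.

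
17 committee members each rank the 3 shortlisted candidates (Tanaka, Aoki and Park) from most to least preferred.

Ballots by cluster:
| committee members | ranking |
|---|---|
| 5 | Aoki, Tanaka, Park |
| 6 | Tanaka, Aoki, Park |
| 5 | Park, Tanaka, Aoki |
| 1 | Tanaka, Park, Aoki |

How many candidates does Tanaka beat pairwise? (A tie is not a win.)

2

Tanaka against each rival (17 committee members):
Tanaka vs Aoki: Tanaka, 12–5.
Tanaka vs Park: 5+6+1 = 12 for Tanaka, 5 for Park — Tanaka by 12–5.
Tanaka beats Aoki, Park — 2 pairwise wins.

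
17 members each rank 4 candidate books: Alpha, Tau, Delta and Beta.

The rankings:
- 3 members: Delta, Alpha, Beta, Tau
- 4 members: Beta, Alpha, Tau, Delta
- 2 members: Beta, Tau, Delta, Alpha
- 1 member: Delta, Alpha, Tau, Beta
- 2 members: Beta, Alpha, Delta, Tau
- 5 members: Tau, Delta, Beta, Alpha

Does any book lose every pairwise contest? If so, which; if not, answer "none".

Head-to-head results (17 members):
Alpha–Tau: Alpha 10–7.
Alpha vs Delta: Delta, 11–6.
Alpha–Beta: Beta 13–4.
Tau vs Delta: Tau wins 11–6.
Tau vs Beta: Tau is ranked higher on 1+5 = 6 ballots, Beta on 11. Beta wins 11–6.
Delta vs Beta: Delta is ranked higher on 3+1+5 = 9 ballots, Beta on 8. Delta wins 9–8.
Each book has at least one pairwise win (Alpha beats Tau; Tau beats Delta; Delta beats Alpha; Beta beats Alpha) — no Condorcet loser.

none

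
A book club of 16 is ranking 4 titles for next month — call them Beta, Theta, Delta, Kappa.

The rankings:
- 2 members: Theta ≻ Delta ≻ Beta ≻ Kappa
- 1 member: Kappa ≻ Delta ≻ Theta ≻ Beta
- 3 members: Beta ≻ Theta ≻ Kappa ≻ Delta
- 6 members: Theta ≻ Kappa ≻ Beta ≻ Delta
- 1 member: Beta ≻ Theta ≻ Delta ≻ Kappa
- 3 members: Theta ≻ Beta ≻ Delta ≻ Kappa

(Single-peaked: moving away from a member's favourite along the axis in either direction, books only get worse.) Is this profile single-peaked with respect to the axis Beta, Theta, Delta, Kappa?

Axis positions: Beta=1, Theta=2, Delta=3, Kappa=4.
Type 1 (peak Theta at position 2): ranking walks positions 2-3-1-4, expanding outward from the peak — single-peaked.
Type 2 (peak Kappa at position 4): ranking walks positions 4-3-2-1, expanding outward from the peak — single-peaked.
Type 3: ranking walks positions 1-2-4-3; Kappa is ranked above Delta even though Delta lies between Kappa and the peak Beta on the axis — preferences dip and rise again. Not single-peaked.
Type 4: ranking walks positions 2-4-1-3; Kappa is ranked above Delta even though Delta lies between Kappa and the peak Theta on the axis — preferences dip and rise again. Not single-peaked.
Type 5 (peak Beta at position 1): ranking walks positions 1-2-3-4, expanding outward from the peak — single-peaked.
Type 6 (peak Theta at position 2): ranking walks positions 2-1-3-4, expanding outward from the peak — single-peaked.
Type 3 violates single-peakedness, so the profile is not single-peaked on this axis.

no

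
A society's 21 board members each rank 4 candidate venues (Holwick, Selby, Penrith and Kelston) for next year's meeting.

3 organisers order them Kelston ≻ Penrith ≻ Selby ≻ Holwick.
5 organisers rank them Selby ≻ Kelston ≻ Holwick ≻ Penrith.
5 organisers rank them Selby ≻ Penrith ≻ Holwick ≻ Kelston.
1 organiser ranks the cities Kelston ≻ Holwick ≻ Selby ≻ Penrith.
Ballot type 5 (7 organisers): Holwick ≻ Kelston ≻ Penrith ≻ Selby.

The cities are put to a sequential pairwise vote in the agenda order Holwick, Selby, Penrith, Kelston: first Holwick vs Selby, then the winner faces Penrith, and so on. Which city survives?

Kelston

Round 1: Holwick vs Selby — 8–13, Selby advances.
Round 2: Selby vs Penrith — 11–10, Selby advances.
Round 3: Selby vs Kelston — 10–11, Kelston advances.
Kelston survives the agenda.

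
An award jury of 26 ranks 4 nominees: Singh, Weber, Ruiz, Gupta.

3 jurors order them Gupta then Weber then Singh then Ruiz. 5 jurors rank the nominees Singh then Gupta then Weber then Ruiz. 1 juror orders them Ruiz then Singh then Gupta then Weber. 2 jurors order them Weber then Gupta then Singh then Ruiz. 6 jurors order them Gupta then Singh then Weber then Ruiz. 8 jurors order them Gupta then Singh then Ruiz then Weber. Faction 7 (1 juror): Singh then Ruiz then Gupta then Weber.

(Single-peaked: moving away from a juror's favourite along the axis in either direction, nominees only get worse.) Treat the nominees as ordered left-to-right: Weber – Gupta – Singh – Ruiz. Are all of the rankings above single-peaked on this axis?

yes

Axis positions: Weber=1, Gupta=2, Singh=3, Ruiz=4.
Faction 1 (peak Gupta at position 2): ranking walks positions 2-1-3-4, expanding outward from the peak — single-peaked.
Faction 2 (peak Singh at position 3): ranking walks positions 3-2-1-4, expanding outward from the peak — single-peaked.
Faction 3 (peak Ruiz at position 4): ranking walks positions 4-3-2-1, expanding outward from the peak — single-peaked.
Faction 4 (peak Weber at position 1): ranking walks positions 1-2-3-4, expanding outward from the peak — single-peaked.
Faction 5 (peak Gupta at position 2): ranking walks positions 2-3-1-4, expanding outward from the peak — single-peaked.
Faction 6 (peak Gupta at position 2): ranking walks positions 2-3-4-1, expanding outward from the peak — single-peaked.
Faction 7 (peak Singh at position 3): ranking walks positions 3-4-2-1, expanding outward from the peak — single-peaked.
Every ranking is single-peaked on this axis.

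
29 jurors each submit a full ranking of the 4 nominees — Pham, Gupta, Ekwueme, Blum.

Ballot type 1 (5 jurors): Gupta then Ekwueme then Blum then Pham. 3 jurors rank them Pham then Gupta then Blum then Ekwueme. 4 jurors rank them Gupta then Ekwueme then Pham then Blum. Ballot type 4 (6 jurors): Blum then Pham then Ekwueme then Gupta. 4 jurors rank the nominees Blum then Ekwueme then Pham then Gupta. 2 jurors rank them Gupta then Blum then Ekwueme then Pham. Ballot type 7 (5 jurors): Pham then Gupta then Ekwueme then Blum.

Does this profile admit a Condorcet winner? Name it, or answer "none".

Head-to-head results (29 jurors):
Pham vs Gupta: Pham wins 18–11.
Pham–Ekwueme: Ekwueme 15–14.
Pham–Blum: Blum 17–12.
Gupta vs Ekwueme: Gupta, 19–10.
Gupta vs Blum: Gupta wins 19–10.
Ekwueme–Blum: Blum 15–14.
Every nominee loses at least once (Pham loses to Ekwueme; Gupta loses to Pham; Ekwueme loses to Gupta; Blum loses to Gupta). The majority relation contains the cycle Pham > Gupta > Ekwueme > Pham, so there is no Condorcet winner.

none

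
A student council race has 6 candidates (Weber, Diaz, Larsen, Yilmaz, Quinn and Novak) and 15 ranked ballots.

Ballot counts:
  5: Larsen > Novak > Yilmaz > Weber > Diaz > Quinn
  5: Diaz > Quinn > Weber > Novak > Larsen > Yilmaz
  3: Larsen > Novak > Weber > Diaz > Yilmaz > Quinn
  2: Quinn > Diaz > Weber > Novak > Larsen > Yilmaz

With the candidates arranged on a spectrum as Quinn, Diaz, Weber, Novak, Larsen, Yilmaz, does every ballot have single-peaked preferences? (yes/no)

Axis positions: Quinn=1, Diaz=2, Weber=3, Novak=4, Larsen=5, Yilmaz=6.
Group 1 (peak Larsen at position 5): ranking walks positions 5-4-6-3-2-1, expanding outward from the peak — single-peaked.
Group 2 (peak Diaz at position 2): ranking walks positions 2-1-3-4-5-6, expanding outward from the peak — single-peaked.
Group 3 (peak Larsen at position 5): ranking walks positions 5-4-3-2-6-1, expanding outward from the peak — single-peaked.
Group 4 (peak Quinn at position 1): ranking walks positions 1-2-3-4-5-6, expanding outward from the peak — single-peaked.
Every ranking is single-peaked on this axis.

yes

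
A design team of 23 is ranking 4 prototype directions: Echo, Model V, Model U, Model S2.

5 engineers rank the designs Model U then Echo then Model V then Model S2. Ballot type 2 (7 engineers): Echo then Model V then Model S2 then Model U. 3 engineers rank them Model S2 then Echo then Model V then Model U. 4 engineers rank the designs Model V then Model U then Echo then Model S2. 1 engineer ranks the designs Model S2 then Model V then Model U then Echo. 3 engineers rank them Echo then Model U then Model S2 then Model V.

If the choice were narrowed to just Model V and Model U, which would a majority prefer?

Ballots ranking Model V above Model U: 7 + 3 + 4 + 1 = 15.
Ballots ranking Model U above Model V: 23 − 15 = 8.
Model V wins the head-to-head 15–8.

Model V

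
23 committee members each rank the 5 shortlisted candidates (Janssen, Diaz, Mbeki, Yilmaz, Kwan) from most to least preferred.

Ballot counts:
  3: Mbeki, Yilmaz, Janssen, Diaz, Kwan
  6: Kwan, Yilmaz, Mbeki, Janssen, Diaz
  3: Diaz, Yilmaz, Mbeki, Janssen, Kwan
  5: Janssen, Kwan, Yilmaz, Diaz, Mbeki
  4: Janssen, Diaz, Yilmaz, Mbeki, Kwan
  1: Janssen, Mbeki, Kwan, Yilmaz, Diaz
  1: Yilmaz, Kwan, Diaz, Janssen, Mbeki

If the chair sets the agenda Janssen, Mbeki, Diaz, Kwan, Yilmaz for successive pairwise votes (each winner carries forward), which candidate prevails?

Kwan

Round 1: Janssen vs Mbeki — 11–12, Mbeki advances.
Round 2: Mbeki vs Diaz — 10–13, Diaz advances.
Round 3: Diaz vs Kwan — 10–13, Kwan advances.
Round 4: Kwan vs Yilmaz — 12–11, Kwan advances.
Kwan survives the agenda.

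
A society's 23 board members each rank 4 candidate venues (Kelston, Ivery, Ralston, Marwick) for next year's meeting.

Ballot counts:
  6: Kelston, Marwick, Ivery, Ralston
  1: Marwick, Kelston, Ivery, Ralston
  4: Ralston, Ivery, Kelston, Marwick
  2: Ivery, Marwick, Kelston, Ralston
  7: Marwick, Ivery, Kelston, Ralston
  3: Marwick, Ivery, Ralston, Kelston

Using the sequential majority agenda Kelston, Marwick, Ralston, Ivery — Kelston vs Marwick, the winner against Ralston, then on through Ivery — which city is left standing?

Round 1: Kelston vs Marwick — 10–13, Marwick advances.
Round 2: Marwick vs Ralston — 19–4, Marwick advances.
Round 3: Marwick vs Ivery — 17–6, Marwick advances.
Marwick survives the agenda.

Marwick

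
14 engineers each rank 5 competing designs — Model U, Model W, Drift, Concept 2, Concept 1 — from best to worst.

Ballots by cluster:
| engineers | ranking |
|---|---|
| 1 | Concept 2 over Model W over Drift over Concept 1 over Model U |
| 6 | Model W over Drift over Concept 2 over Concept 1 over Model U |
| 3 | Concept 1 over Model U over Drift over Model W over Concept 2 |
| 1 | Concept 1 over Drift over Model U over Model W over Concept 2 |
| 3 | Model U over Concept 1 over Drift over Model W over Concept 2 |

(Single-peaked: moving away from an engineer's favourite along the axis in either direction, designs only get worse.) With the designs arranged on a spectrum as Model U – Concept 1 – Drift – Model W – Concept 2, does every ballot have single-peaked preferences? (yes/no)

Axis positions: Model U=1, Concept 1=2, Drift=3, Model W=4, Concept 2=5.
Cluster 1 (peak Concept 2 at position 5): ranking walks positions 5-4-3-2-1, expanding outward from the peak — single-peaked.
Cluster 2 (peak Model W at position 4): ranking walks positions 4-3-5-2-1, expanding outward from the peak — single-peaked.
Cluster 3 (peak Concept 1 at position 2): ranking walks positions 2-1-3-4-5, expanding outward from the peak — single-peaked.
Cluster 4 (peak Concept 1 at position 2): ranking walks positions 2-3-1-4-5, expanding outward from the peak — single-peaked.
Cluster 5 (peak Model U at position 1): ranking walks positions 1-2-3-4-5, expanding outward from the peak — single-peaked.
Every ranking is single-peaked on this axis.

yes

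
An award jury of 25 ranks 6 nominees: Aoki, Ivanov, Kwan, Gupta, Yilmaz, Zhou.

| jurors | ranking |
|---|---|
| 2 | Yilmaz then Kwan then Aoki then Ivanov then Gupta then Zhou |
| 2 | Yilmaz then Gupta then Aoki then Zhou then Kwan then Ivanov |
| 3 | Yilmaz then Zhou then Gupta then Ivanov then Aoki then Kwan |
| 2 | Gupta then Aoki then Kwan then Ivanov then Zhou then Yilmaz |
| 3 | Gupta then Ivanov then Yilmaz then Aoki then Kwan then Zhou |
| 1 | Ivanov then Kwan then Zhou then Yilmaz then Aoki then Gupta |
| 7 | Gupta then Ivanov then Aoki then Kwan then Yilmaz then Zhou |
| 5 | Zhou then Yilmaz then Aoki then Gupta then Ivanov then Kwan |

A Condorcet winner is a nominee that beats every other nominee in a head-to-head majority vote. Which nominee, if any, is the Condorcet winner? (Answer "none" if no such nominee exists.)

none

Pairwise majorities:
Aoki vs Ivanov: 2+2+2+5 = 11 for Aoki, 14 for Ivanov — Ivanov by 14–11.
Aoki vs Kwan: Aoki preferred on 2+3+2+3+7+5 = 22 ballots; Aoki wins 22–3.
Aoki vs Gupta: 2+1+5 = 8 for Aoki, 17 for Gupta — Gupta by 17–8.
Aoki vs Yilmaz: 2+7 = 9 for Aoki, 16 for Yilmaz — Yilmaz by 16–9.
Aoki vs Zhou: Aoki is ranked higher on 2+2+2+3+7 = 16 ballots, Zhou on 9. Aoki wins 16–9.
Ivanov vs Kwan: Ivanov is ranked higher on 3+3+1+7+5 = 19 ballots, Kwan on 6. Ivanov wins 19–6.
Ivanov vs Gupta: 3 to 22, Gupta.
Ivanov vs Yilmaz: Ivanov preferred on 2+3+1+7 = 13 ballots; Ivanov wins 13–12.
Ivanov vs Zhou: 15 to 10, Ivanov.
Kwan vs Gupta: Kwan is ranked higher on 2+1 = 3 ballots, Gupta on 22. Gupta wins 22–3.
Kwan vs Yilmaz: Kwan preferred on 2+1+7 = 10 ballots; Yilmaz wins 15–10.
Kwan vs Zhou: Kwan preferred on 2+2+3+1+7 = 15 ballots; Kwan wins 15–10.
Gupta vs Yilmaz: Gupta preferred on 2+3+7 = 12 ballots; Yilmaz wins 13–12.
Gupta vs Zhou: 2+2+2+3+7 = 16 for Gupta, 9 for Zhou — Gupta by 16–9.
Yilmaz vs Zhou: 17 to 8, Yilmaz.
Every nominee loses at least once (Aoki loses to Ivanov; Ivanov loses to Gupta; Kwan loses to Aoki; Gupta loses to Yilmaz; Yilmaz loses to Ivanov; Zhou loses to Aoki). The majority relation contains the cycle Ivanov beats Yilmaz beats Gupta beats Ivanov, so there is no Condorcet winner.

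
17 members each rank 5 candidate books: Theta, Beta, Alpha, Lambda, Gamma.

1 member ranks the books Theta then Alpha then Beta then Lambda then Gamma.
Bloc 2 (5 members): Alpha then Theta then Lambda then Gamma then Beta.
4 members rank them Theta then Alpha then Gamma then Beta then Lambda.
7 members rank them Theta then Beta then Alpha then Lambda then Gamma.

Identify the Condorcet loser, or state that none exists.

none

Head-to-head results (17 members):
Theta vs Beta: 1+5+4+7 = 17 for Theta, 0 for Beta — Theta by 17–0.
Theta vs Alpha: Theta, 12–5.
Theta vs Lambda: 1+5+4+7 = 17 for Theta, 0 for Lambda — Theta by 17–0.
Theta vs Gamma: Theta preferred on 1+5+4+7 = 17 ballots; Theta wins 17–0.
Beta vs Alpha: 7 for Beta, 10 for Alpha — Alpha by 10–7.
Beta vs Lambda: Beta, 12–5.
Beta–Gamma: Gamma 9–8.
Alpha vs Lambda: Alpha preferred on 1+5+4+7 = 17 ballots; Alpha wins 17–0.
Alpha vs Gamma: Alpha, 17–0.
Lambda vs Gamma: 1+5+7 = 13 for Lambda, 4 for Gamma — Lambda by 13–4.
Every book wins at least one matchup (Theta beats Beta; Beta beats Lambda; Alpha beats Beta; Lambda beats Gamma; Gamma beats Beta), so there is no Condorcet loser.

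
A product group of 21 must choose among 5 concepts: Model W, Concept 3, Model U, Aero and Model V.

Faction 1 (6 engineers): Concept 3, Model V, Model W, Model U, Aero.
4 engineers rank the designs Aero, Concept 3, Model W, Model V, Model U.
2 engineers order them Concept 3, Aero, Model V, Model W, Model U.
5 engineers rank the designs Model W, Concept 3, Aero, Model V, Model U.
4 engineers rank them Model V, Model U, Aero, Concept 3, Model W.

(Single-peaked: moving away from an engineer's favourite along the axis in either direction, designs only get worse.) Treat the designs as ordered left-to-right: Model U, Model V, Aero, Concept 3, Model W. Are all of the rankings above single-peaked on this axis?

Axis positions: Model U=1, Model V=2, Aero=3, Concept 3=4, Model W=5.
Faction 1: ranking walks positions 4-2-5-1-3; Model V is ranked above Aero even though Aero lies between Model V and the peak Concept 3 on the axis — preferences dip and rise again. Not single-peaked.
Faction 2 (peak Aero at position 3): ranking walks positions 3-4-5-2-1, expanding outward from the peak — single-peaked.
Faction 3 (peak Concept 3 at position 4): ranking walks positions 4-3-2-5-1, expanding outward from the peak — single-peaked.
Faction 4 (peak Model W at position 5): ranking walks positions 5-4-3-2-1, expanding outward from the peak — single-peaked.
Faction 5 (peak Model V at position 2): ranking walks positions 2-1-3-4-5, expanding outward from the peak — single-peaked.
Faction 1 violates single-peakedness, so the profile is not single-peaked on this axis.

no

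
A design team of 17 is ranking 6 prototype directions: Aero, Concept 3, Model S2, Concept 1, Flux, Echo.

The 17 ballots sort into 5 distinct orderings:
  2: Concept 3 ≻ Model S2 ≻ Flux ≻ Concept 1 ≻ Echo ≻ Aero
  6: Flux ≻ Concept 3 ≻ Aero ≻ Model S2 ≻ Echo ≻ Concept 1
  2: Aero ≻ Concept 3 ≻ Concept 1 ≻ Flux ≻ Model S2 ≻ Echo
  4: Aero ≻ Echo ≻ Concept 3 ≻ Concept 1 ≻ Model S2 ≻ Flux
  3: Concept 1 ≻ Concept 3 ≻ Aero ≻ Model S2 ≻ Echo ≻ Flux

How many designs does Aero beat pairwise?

4

Aero against each rival (17 engineers):
Aero vs Concept 3: Concept 3 wins 11–6.
Aero vs Model S2: Aero, 15–2.
Aero vs Concept 1: Aero, 12–5.
Aero vs Flux: Aero, 9–8.
Aero vs Echo: Aero, 15–2.
Aero beats Model S2, Concept 1, Flux, Echo; loses to Concept 3 — 4 pairwise wins.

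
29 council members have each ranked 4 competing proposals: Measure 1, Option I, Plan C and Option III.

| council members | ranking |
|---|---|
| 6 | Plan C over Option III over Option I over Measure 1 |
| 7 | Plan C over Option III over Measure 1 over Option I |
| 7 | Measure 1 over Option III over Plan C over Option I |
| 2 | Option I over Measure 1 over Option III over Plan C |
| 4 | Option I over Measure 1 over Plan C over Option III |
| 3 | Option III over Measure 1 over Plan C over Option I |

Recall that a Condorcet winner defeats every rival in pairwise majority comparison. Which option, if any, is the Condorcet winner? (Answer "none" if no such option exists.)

none

Head-to-head results (29 council members):
Measure 1 vs Option I: Measure 1 wins 17–12.
Measure 1–Plan C: Measure 1 16–13.
Measure 1–Option III: Option III 16–13.
Option I vs Plan C: Plan C wins 23–6.
Option I vs Option III: Option III, 23–6.
Plan C vs Option III: 17 to 12, Plan C.
No option is unbeaten: Measure 1 loses to Option III; Option I loses to Measure 1; Plan C loses to Measure 1; Option III loses to Plan C. In particular Measure 1 → Plan C → Option III → Measure 1 is a majority cycle — no Condorcet winner exists.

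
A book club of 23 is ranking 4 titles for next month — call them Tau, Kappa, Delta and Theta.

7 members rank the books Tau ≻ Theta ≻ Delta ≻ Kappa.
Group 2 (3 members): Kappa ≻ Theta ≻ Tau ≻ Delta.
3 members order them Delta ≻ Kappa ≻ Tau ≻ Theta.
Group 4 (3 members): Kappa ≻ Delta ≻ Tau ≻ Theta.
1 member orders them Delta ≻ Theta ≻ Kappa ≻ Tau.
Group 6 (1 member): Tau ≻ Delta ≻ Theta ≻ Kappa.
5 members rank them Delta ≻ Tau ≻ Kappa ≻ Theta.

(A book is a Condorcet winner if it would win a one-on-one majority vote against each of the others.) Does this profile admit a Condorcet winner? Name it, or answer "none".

Pairwise majorities:
Tau–Kappa: Tau 13–10.
Tau vs Delta: 7+3+1 = 11 for Tau, 12 for Delta — Delta by 12–11.
Tau vs Theta: 19 to 4, Tau.
Kappa vs Delta: 3+3 = 6 for Kappa, 17 for Delta — Delta by 17–6.
Kappa vs Theta: 3+3+3+5 = 14 for Kappa, 9 for Theta — Kappa by 14–9.
Delta vs Theta: Delta wins 13–10.
Delta defeats every rival head-to-head and is the Condorcet winner.

Delta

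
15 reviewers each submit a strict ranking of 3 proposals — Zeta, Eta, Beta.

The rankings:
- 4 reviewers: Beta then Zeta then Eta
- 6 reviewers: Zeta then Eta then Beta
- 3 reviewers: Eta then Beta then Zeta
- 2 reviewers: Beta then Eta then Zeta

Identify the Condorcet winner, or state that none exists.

Pairwise majorities:
Zeta vs Eta: Zeta is ranked higher on 4+6 = 10 ballots, Eta on 5. Zeta wins 10–5.
Zeta vs Beta: 6 for Zeta, 9 for Beta — Beta by 9–6.
Eta vs Beta: 9 to 6, Eta.
Each project drops at least one matchup (Zeta loses to Beta; Eta loses to Zeta; Beta loses to Eta); the cycle Zeta > Eta > Beta > Zeta rules out a Condorcet winner.

none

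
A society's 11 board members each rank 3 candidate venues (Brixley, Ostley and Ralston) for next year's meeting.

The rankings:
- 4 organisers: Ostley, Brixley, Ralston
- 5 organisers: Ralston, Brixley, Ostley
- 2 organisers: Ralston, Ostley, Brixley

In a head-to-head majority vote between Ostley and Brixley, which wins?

Ostley

Ballots ranking Ostley above Brixley: 4 + 2 = 6.
Ballots ranking Brixley above Ostley: 11 − 6 = 5.
Ostley wins the head-to-head 6–5.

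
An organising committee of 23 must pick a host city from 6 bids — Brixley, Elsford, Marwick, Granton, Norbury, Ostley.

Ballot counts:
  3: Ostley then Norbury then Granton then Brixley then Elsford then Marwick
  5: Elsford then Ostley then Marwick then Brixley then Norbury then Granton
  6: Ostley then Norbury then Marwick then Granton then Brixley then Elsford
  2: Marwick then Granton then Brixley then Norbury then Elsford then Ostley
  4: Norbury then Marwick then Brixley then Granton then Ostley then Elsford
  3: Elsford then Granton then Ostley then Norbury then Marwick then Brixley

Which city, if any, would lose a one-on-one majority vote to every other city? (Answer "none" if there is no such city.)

Elsford

Head-to-head results (23 organisers):
Brixley vs Elsford: Brixley wins 15–8.
Brixley vs Marwick: 3 for Brixley, 20 for Marwick — Marwick by 20–3.
Brixley vs Granton: Granton wins 14–9.
Brixley vs Norbury: 5+2 = 7 for Brixley, 16 for Norbury — Norbury by 16–7.
Brixley vs Ostley: Ostley, 17–6.
Elsford vs Marwick: 11 to 12, Marwick.
Elsford vs Granton: Elsford is ranked higher on 5+3 = 8 ballots, Granton on 15. Granton wins 15–8.
Elsford vs Norbury: Elsford is ranked higher on 5+3 = 8 ballots, Norbury on 15. Norbury wins 15–8.
Elsford vs Ostley: 10 to 13, Ostley.
Marwick vs Granton: Marwick, 17–6.
Marwick vs Norbury: 7 to 16, Norbury.
Marwick vs Ostley: Ostley wins 17–6.
Granton vs Norbury: Granton is ranked higher on 2+3 = 5 ballots, Norbury on 18. Norbury wins 18–5.
Granton vs Ostley: Ostley wins 14–9.
Norbury vs Ostley: 6 to 17, Ostley.
Elsford loses to every other city — it is the Condorcet loser.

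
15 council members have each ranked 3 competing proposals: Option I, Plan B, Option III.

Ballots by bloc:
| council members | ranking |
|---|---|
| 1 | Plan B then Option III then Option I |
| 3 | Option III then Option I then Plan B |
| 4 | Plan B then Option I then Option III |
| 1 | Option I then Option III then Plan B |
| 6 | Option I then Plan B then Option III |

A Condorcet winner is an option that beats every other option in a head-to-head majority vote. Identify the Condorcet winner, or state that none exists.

Pairwise majorities:
Option I vs Plan B: Option I wins 10–5.
Option I vs Option III: 11 to 4, Option I.
Plan B vs Option III: Plan B is ranked higher on 1+4+6 = 11 ballots, Option III on 4. Plan B wins 11–4.
Only Option I has no losses; Option I is the Condorcet winner.

Option I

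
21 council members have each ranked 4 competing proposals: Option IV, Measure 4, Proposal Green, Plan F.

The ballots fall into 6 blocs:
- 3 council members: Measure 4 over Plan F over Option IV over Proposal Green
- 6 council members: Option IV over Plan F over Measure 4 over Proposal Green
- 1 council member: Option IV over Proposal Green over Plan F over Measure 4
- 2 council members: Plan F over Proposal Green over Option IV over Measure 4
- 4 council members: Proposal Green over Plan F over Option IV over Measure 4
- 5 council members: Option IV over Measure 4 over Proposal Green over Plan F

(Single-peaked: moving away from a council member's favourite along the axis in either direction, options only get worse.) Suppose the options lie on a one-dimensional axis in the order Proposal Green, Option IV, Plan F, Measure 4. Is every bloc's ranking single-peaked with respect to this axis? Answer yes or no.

Axis positions: Proposal Green=1, Option IV=2, Plan F=3, Measure 4=4.
Bloc 1 (peak Measure 4 at position 4): ranking walks positions 4-3-2-1, expanding outward from the peak — single-peaked.
Bloc 2 (peak Option IV at position 2): ranking walks positions 2-3-4-1, expanding outward from the peak — single-peaked.
Bloc 3 (peak Option IV at position 2): ranking walks positions 2-1-3-4, expanding outward from the peak — single-peaked.
Bloc 4: ranking walks positions 3-1-2-4; Proposal Green is ranked above Option IV even though Option IV lies between Proposal Green and the peak Plan F on the axis — preferences dip and rise again. Not single-peaked.
Bloc 5: ranking walks positions 1-3-2-4; Plan F is ranked above Option IV even though Option IV lies between Plan F and the peak Proposal Green on the axis — preferences dip and rise again. Not single-peaked.
Bloc 6: ranking walks positions 2-4-1-3; Measure 4 is ranked above Plan F even though Plan F lies between Measure 4 and the peak Option IV on the axis — preferences dip and rise again. Not single-peaked.
Bloc 4 violates single-peakedness, so the profile is not single-peaked on this axis.

no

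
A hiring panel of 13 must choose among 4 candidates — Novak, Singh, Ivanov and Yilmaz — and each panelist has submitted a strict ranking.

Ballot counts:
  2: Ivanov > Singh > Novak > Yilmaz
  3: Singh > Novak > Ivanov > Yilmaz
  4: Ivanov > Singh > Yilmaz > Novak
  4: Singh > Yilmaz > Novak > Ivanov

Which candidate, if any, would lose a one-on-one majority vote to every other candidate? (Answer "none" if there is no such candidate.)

none

Pairwise majorities:
Novak vs Singh: Singh, 13–0.
Novak vs Ivanov: Novak, 7–6.
Novak–Yilmaz: Yilmaz 8–5.
Singh vs Ivanov: 7 to 6, Singh.
Singh vs Yilmaz: Singh is ranked higher on 2+3+4+4 = 13 ballots, Yilmaz on 0. Singh wins 13–0.
Ivanov vs Yilmaz: Ivanov is ranked higher on 2+3+4 = 9 ballots, Yilmaz on 4. Ivanov wins 9–4.
Every candidate wins at least one matchup (Novak beats Ivanov; Singh beats Novak; Ivanov beats Yilmaz; Yilmaz beats Novak), so there is no Condorcet loser.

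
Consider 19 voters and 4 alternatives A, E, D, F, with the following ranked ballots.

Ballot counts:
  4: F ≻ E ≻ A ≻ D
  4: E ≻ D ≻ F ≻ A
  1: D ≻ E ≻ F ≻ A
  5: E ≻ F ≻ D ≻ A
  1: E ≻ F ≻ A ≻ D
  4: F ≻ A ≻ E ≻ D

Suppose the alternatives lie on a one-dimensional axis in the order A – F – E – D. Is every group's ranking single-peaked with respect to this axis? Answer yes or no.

Axis positions: A=1, F=2, E=3, D=4.
Group 1 (peak F at position 2): ranking walks positions 2-3-1-4, expanding outward from the peak — single-peaked.
Group 2 (peak E at position 3): ranking walks positions 3-4-2-1, expanding outward from the peak — single-peaked.
Group 3 (peak D at position 4): ranking walks positions 4-3-2-1, expanding outward from the peak — single-peaked.
Group 4 (peak E at position 3): ranking walks positions 3-2-4-1, expanding outward from the peak — single-peaked.
Group 5 (peak E at position 3): ranking walks positions 3-2-1-4, expanding outward from the peak — single-peaked.
Group 6 (peak F at position 2): ranking walks positions 2-1-3-4, expanding outward from the peak — single-peaked.
Every ranking is single-peaked on this axis.

yes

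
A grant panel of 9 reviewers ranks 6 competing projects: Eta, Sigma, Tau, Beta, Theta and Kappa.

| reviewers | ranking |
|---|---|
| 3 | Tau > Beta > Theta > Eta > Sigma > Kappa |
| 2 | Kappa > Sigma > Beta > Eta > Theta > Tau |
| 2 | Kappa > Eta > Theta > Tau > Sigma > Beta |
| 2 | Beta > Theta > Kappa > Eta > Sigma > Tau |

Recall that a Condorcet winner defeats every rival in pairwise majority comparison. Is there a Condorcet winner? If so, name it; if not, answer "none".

Pairwise majorities:
Eta vs Sigma: Eta is ranked higher on 3+2+2 = 7 ballots, Sigma on 2. Eta wins 7–2.
Eta–Tau: Eta 6–3.
Eta vs Beta: Eta is ranked higher on 2 ballots, Beta on 7. Beta wins 7–2.
Eta vs Theta: Eta preferred on 2+2 = 4 ballots; Theta wins 5–4.
Eta vs Kappa: 3 to 6, Kappa.
Sigma vs Tau: 2+2 = 4 for Sigma, 5 for Tau — Tau by 5–4.
Sigma vs Beta: 4 to 5, Beta.
Sigma vs Theta: 2 for Sigma, 7 for Theta — Theta by 7–2.
Sigma vs Kappa: Kappa wins 6–3.
Tau vs Beta: 3+2 = 5 for Tau, 4 for Beta — Tau by 5–4.
Tau vs Theta: Theta wins 6–3.
Tau vs Kappa: Kappa, 6–3.
Beta vs Theta: 3+2+2 = 7 for Beta, 2 for Theta — Beta by 7–2.
Beta vs Kappa: 3+2 = 5 for Beta, 4 for Kappa — Beta by 5–4.
Theta vs Kappa: 5 to 4, Theta.
No project is unbeaten: Eta loses to Beta; Sigma loses to Eta; Tau loses to Eta; Beta loses to Tau; Theta loses to Beta; Kappa loses to Beta. In particular Eta → Tau → Beta → Eta is a majority cycle — no Condorcet winner exists.

none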